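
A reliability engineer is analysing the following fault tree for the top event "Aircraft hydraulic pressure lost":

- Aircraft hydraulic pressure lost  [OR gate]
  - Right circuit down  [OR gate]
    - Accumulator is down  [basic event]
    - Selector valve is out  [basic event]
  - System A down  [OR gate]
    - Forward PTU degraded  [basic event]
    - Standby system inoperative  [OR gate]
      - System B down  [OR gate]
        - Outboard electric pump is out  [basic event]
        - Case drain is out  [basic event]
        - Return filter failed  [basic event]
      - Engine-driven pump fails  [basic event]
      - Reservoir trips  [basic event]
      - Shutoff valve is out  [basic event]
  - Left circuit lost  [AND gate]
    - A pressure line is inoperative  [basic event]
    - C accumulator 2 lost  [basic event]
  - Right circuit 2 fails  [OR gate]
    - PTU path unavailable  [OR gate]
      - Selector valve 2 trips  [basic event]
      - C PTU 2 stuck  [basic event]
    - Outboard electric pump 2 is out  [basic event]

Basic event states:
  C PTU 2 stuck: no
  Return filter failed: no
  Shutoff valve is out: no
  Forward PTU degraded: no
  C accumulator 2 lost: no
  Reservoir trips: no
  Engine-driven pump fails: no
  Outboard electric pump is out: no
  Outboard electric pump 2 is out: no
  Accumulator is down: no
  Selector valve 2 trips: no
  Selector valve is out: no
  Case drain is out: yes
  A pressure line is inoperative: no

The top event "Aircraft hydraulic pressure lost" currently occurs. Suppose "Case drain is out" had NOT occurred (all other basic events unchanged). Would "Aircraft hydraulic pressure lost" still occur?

Counterfactual: set "Case drain is out" to not occurred.
Right circuit down [OR]: Accumulator is down=not, Selector valve is out=not → no input occurs → does not occur.
System B down [OR]: Outboard electric pump is out=not, Case drain is out=not, Return filter failed=not → no input occurs → does not occur.
Standby system inoperative [OR]: System B down=not, Engine-driven pump fails=not, Reservoir trips=not, Shutoff valve is out=not → no input occurs → does not occur.
System A down [OR]: Forward PTU degraded=not, Standby system inoperative=not → no input occurs → does not occur.
Left circuit lost [AND]: A pressure line is inoperative=not, C accumulator 2 lost=not → not all inputs occur → does not occur.
PTU path unavailable [OR]: Selector valve 2 trips=not, C PTU 2 stuck=not → no input occurs → does not occur.
Right circuit 2 fails [OR]: PTU path unavailable=not, Outboard electric pump 2 is out=not → no input occurs → does not occur.
Aircraft hydraulic pressure lost [OR]: Right circuit down=not, System A down=not, Left circuit lost=not, Right circuit 2 fails=not → no input occurs → does not occur.

No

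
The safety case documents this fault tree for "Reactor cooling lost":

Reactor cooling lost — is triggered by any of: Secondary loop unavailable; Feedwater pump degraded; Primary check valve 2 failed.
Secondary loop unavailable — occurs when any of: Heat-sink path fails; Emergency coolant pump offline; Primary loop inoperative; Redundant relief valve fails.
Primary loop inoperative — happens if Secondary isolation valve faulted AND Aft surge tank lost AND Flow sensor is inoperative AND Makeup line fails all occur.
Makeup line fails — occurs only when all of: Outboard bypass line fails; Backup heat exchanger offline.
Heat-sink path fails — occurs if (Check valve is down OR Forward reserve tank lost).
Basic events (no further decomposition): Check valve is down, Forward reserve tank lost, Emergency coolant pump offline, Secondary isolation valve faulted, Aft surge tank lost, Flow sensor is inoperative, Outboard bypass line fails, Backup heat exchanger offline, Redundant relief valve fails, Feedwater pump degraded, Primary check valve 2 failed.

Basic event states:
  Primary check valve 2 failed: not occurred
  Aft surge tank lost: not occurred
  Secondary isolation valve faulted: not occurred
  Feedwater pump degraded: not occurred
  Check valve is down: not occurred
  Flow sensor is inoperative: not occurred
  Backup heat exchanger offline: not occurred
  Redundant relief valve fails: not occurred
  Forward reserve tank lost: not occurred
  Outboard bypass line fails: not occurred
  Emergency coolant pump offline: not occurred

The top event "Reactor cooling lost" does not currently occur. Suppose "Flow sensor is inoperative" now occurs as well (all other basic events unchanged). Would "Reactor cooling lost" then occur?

No

Counterfactual: set "Flow sensor is inoperative" to occurred.
Heat-sink path fails [OR]: Check valve is down=not, Forward reserve tank lost=not → no input occurs → does not occur.
Makeup line fails [AND]: Outboard bypass line fails=not, Backup heat exchanger offline=not → not all inputs occur → does not occur.
Primary loop inoperative [AND]: Secondary isolation valve faulted=not, Aft surge tank lost=not, Flow sensor is inoperative=occurs, Makeup line fails=not → not all inputs occur → does not occur.
Secondary loop unavailable [OR]: Heat-sink path fails=not, Emergency coolant pump offline=not, Primary loop inoperative=not, Redundant relief valve fails=not → no input occurs → does not occur.
Reactor cooling lost [OR]: Secondary loop unavailable=not, Feedwater pump degraded=not, Primary check valve 2 failed=not → no input occurs → does not occur.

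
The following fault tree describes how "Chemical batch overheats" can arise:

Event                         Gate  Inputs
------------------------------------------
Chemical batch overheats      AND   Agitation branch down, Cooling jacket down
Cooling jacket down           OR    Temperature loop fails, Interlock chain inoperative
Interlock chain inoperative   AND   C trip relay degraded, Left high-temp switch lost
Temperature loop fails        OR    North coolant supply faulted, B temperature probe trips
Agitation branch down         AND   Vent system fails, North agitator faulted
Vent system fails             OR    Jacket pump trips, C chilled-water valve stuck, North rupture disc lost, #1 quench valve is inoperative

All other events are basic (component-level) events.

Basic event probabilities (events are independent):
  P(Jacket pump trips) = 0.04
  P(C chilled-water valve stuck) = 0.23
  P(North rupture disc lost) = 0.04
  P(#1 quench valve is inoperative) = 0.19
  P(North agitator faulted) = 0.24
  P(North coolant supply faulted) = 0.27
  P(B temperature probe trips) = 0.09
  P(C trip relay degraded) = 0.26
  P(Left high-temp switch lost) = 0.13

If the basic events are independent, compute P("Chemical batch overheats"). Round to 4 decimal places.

0.0365

P(Vent system fails) [OR] = 1 − (1−0.04) × (1−0.23) × (1−0.04) × (1−0.19) = 0.425198
P(Agitation branch down) [AND] = 0.425198 × 0.24 = 0.102048
P(Temperature loop fails) [OR] = 1 − (1−0.27) × (1−0.09) = 0.335700
P(Interlock chain inoperative) [AND] = 0.26 × 0.13 = 0.033800
P(Cooling jacket down) [OR] = 1 − (1−0.335700) × (1−0.033800) = 0.358153
P(Chemical batch overheats) [AND] = 0.102048 × 0.358153 = 0.036549
Rounded to 4 decimal places: P(Chemical batch overheats) ≈ 0.0365.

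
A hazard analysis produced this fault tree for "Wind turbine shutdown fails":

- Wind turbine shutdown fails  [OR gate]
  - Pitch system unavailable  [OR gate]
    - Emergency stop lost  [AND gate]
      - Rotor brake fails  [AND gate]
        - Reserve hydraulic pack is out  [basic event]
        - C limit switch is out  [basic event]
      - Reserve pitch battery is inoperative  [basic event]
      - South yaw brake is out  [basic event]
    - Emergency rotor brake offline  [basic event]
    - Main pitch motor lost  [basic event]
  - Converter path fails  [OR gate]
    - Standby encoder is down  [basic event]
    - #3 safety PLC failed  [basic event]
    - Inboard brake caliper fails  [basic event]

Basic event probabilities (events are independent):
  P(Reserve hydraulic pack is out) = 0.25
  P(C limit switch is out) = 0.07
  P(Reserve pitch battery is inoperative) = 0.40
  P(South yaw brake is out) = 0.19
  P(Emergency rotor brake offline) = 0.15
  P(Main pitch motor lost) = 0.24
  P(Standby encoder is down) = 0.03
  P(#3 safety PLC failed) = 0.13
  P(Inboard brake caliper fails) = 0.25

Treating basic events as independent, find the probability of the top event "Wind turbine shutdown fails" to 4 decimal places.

P(Rotor brake fails) [AND] = 0.25 × 0.07 = 0.017500
P(Emergency stop lost) [AND] = 0.017500 × 0.40 × 0.19 = 0.001330
P(Pitch system unavailable) [OR] = 1 − (1−0.001330) × (1−0.15) × (1−0.24) = 0.354859
P(Converter path fails) [OR] = 1 − (1−0.03) × (1−0.13) × (1−0.25) = 0.367075
P(Wind turbine shutdown fails) [OR] = 1 − (1−0.354859) × (1−0.367075) = 0.591674
Rounded to 4 decimal places: P(Wind turbine shutdown fails) ≈ 0.5917.

0.5917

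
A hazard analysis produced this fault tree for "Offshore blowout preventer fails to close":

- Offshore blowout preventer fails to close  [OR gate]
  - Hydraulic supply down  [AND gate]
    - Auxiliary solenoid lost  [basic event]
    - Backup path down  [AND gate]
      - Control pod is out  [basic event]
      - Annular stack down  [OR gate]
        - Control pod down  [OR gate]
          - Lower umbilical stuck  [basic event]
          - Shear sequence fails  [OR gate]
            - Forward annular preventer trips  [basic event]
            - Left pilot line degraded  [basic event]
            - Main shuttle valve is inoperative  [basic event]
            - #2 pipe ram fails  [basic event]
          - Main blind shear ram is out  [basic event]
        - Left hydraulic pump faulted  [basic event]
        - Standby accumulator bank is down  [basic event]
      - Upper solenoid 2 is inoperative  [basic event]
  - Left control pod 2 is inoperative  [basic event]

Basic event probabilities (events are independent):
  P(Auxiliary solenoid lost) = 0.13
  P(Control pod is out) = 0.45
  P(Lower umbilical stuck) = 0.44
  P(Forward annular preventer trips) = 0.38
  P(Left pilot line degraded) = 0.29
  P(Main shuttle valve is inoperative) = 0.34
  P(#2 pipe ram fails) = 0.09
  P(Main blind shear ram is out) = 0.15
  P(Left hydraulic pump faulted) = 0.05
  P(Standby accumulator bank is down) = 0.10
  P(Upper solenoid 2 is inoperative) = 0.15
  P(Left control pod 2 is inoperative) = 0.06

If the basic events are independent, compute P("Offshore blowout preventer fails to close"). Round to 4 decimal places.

0.0674

P(Shear sequence fails) [OR] = 1 − (1−0.38) × (1−0.29) × (1−0.34) × (1−0.09) = 0.735616
P(Control pod down) [OR] = 1 − (1−0.44) × (1−0.735616) × (1−0.15) = 0.874153
P(Annular stack down) [OR] = 1 − (1−0.874153) × (1−0.05) × (1−0.10) = 0.892401
P(Backup path down) [AND] = 0.45 × 0.892401 × 0.15 = 0.060237
P(Hydraulic supply down) [AND] = 0.13 × 0.060237 = 0.007831
P(Offshore blowout preventer fails to close) [OR] = 1 − (1−0.007831) × (1−0.06) = 0.067361
Rounded to 4 decimal places: P(Offshore blowout preventer fails to close) ≈ 0.0674.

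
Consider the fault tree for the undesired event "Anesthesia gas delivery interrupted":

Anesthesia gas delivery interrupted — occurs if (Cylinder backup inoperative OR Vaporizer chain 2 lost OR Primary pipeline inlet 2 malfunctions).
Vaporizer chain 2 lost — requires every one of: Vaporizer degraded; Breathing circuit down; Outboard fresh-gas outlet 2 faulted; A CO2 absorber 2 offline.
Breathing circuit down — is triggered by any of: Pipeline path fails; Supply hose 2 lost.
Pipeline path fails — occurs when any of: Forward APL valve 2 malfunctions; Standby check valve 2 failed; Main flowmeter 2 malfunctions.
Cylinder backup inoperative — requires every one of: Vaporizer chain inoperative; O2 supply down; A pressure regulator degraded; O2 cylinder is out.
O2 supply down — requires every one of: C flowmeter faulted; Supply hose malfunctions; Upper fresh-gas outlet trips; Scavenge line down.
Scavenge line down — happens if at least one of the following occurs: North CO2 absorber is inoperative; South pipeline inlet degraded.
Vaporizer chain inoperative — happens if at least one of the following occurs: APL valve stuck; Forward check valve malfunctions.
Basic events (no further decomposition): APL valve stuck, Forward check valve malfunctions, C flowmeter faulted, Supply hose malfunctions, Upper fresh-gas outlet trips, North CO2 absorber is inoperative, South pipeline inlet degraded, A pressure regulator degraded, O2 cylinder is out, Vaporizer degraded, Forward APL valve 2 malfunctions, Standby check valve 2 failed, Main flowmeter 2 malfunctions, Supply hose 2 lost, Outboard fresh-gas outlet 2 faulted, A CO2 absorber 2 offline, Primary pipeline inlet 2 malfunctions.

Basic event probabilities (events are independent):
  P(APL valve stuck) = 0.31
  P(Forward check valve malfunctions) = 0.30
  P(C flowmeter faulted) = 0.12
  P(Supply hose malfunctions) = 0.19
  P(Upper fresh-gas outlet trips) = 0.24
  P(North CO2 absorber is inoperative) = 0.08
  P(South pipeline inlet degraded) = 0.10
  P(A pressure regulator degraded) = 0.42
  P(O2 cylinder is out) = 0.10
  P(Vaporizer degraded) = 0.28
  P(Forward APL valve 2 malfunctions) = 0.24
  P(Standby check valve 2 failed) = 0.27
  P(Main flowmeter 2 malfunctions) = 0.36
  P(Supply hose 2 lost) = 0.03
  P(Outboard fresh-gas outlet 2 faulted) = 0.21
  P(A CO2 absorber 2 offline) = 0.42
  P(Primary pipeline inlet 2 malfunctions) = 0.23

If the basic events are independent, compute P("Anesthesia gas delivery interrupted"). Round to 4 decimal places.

0.2425

P(Vaporizer chain inoperative) [OR] = 1 − (1−0.31) × (1−0.30) = 0.517000
P(Scavenge line down) [OR] = 1 − (1−0.08) × (1−0.10) = 0.172000
P(O2 supply down) [AND] = 0.12 × 0.19 × 0.24 × 0.172000 = 0.000941
P(Cylinder backup inoperative) [AND] = 0.517000 × 0.000941 × 0.42 × 0.10 = 0.000020
P(Pipeline path fails) [OR] = 1 − (1−0.24) × (1−0.27) × (1−0.36) = 0.644928
P(Breathing circuit down) [OR] = 1 − (1−0.644928) × (1−0.03) = 0.655580
P(Vaporizer chain 2 lost) [AND] = 0.28 × 0.655580 × 0.21 × 0.42 = 0.016190
P(Anesthesia gas delivery interrupted) [OR] = 1 − (1−0.000020) × (1−0.016190) × (1−0.23) = 0.242481
Rounded to 4 decimal places: P(Anesthesia gas delivery interrupted) ≈ 0.2425.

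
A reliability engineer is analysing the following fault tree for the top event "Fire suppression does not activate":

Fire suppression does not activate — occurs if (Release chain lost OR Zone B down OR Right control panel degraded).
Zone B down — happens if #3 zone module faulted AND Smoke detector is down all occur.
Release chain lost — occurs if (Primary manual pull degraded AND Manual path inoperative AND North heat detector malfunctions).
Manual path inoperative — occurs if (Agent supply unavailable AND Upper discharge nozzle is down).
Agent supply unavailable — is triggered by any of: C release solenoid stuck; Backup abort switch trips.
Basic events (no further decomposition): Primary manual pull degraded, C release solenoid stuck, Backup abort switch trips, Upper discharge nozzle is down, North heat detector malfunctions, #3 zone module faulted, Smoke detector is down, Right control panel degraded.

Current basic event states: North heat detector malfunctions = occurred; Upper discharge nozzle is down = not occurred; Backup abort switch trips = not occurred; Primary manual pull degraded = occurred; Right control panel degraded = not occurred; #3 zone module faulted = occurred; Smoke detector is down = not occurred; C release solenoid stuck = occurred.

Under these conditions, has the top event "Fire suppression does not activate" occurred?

No

Agent supply unavailable [OR]: C release solenoid stuck=occurs, Backup abort switch trips=not → at least one input occurs → occurs.
Manual path inoperative [AND]: Agent supply unavailable=occurs, Upper discharge nozzle is down=not → not all inputs occur → does not occur.
Release chain lost [AND]: Primary manual pull degraded=occurs, Manual path inoperative=not, North heat detector malfunctions=occurs → not all inputs occur → does not occur.
Zone B down [AND]: #3 zone module faulted=occurs, Smoke detector is down=not → not all inputs occur → does not occur.
Fire suppression does not activate [OR]: Release chain lost=not, Zone B down=not, Right control panel degraded=not → no input occurs → does not occur.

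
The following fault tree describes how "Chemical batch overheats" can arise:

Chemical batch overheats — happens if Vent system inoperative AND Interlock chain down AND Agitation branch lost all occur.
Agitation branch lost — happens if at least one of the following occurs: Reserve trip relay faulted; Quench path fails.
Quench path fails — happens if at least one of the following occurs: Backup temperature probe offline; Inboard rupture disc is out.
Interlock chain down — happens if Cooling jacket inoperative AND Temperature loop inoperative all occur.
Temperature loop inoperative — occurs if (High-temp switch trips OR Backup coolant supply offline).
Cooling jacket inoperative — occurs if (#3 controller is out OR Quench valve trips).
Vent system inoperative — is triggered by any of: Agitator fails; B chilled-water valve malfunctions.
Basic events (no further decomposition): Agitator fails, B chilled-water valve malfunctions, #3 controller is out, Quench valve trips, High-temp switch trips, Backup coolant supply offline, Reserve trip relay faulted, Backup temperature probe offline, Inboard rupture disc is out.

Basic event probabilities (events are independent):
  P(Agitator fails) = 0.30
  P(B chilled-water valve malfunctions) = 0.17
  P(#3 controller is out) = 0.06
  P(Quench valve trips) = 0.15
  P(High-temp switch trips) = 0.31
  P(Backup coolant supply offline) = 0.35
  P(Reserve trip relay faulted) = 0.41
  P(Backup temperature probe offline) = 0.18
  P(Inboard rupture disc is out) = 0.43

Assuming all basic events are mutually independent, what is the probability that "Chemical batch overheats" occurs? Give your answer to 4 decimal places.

P(Vent system inoperative) [OR] = 1 − (1−0.30) × (1−0.17) = 0.419000
P(Cooling jacket inoperative) [OR] = 1 − (1−0.06) × (1−0.15) = 0.201000
P(Temperature loop inoperative) [OR] = 1 − (1−0.31) × (1−0.35) = 0.551500
P(Interlock chain down) [AND] = 0.201000 × 0.551500 = 0.110852
P(Quench path fails) [OR] = 1 − (1−0.18) × (1−0.43) = 0.532600
P(Agitation branch lost) [OR] = 1 − (1−0.41) × (1−0.532600) = 0.724234
P(Chemical batch overheats) [AND] = 0.419000 × 0.110852 × 0.724234 = 0.033638
Rounded to 4 decimal places: P(Chemical batch overheats) ≈ 0.0336.

0.0336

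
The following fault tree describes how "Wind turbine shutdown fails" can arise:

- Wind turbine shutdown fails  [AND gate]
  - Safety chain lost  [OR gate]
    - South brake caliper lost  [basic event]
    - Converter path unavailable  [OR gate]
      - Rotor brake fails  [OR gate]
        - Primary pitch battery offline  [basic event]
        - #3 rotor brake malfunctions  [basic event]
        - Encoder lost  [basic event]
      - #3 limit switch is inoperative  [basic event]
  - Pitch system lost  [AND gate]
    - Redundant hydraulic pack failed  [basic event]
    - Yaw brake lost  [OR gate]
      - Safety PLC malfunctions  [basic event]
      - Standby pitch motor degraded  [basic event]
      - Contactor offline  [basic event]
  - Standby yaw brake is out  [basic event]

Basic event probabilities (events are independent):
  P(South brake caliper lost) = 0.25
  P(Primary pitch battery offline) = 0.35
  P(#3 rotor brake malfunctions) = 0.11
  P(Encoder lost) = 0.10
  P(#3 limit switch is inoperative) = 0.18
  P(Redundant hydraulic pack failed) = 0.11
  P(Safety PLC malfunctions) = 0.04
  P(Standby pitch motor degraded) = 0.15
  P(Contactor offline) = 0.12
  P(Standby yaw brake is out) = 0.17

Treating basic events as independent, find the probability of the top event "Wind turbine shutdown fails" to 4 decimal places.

P(Rotor brake fails) [OR] = 1 − (1−0.35) × (1−0.11) × (1−0.10) = 0.479350
P(Converter path unavailable) [OR] = 1 − (1−0.479350) × (1−0.18) = 0.573067
P(Safety chain lost) [OR] = 1 − (1−0.25) × (1−0.573067) = 0.679800
P(Yaw brake lost) [OR] = 1 − (1−0.04) × (1−0.15) × (1−0.12) = 0.281920
P(Pitch system lost) [AND] = 0.11 × 0.281920 = 0.031011
P(Wind turbine shutdown fails) [AND] = 0.679800 × 0.031011 × 0.17 = 0.003584
Rounded to 4 decimal places: P(Wind turbine shutdown fails) ≈ 0.0036.

0.0036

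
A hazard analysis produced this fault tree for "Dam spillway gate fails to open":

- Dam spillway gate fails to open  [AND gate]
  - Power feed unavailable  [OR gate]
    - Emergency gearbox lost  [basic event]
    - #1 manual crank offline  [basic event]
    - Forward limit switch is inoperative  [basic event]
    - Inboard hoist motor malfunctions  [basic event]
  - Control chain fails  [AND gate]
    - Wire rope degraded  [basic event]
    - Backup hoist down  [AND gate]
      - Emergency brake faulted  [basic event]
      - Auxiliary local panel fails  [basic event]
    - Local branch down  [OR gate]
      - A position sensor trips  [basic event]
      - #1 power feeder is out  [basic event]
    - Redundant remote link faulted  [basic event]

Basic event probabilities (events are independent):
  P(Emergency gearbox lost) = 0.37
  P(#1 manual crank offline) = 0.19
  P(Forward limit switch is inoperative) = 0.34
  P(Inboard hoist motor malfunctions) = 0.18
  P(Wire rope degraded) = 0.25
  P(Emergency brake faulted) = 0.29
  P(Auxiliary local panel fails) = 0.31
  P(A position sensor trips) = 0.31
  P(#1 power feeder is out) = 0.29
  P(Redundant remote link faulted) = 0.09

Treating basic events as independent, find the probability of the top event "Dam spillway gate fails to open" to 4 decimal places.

0.0007

P(Power feed unavailable) [OR] = 1 − (1−0.37) × (1−0.19) × (1−0.34) × (1−0.18) = 0.723826
P(Backup hoist down) [AND] = 0.29 × 0.31 = 0.089900
P(Local branch down) [OR] = 1 − (1−0.31) × (1−0.29) = 0.510100
P(Control chain fails) [AND] = 0.25 × 0.089900 × 0.510100 × 0.09 = 0.001032
P(Dam spillway gate fails to open) [AND] = 0.723826 × 0.001032 = 0.000747
Rounded to 4 decimal places: P(Dam spillway gate fails to open) ≈ 0.0007.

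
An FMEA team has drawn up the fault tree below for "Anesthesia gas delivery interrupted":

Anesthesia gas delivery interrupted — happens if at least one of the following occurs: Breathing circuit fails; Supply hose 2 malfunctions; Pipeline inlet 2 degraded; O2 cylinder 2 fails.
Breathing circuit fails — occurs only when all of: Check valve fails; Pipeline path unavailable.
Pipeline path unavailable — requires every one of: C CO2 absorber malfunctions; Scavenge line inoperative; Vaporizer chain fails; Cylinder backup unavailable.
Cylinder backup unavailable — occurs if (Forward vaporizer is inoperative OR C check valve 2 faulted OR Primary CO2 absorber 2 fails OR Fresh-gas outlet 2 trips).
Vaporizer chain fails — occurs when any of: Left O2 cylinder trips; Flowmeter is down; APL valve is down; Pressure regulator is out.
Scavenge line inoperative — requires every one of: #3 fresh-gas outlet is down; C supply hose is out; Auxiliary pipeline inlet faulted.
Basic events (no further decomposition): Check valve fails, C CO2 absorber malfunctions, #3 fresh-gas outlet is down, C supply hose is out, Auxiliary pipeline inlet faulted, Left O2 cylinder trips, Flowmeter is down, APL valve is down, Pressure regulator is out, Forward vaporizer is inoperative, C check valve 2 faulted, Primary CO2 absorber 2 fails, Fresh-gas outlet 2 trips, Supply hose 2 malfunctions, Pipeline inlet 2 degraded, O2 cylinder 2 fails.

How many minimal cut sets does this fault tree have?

Scavenge line inoperative [AND]: one cut set from each child combined → 1 × 1 × 1 = 1 cut set(s).
Vaporizer chain fails [OR]: union of children's cut sets → 4 cut set(s).
Cylinder backup unavailable [OR]: union of children's cut sets → 4 cut set(s).
Pipeline path unavailable [AND]: one cut set from each child combined → 1 × 1 × 4 × 4 = 16 cut set(s).
Breathing circuit fails [AND]: one cut set from each child combined → 1 × 16 = 16 cut set(s).
Anesthesia gas delivery interrupted [OR]: union of children's cut sets → 19 cut set(s).

19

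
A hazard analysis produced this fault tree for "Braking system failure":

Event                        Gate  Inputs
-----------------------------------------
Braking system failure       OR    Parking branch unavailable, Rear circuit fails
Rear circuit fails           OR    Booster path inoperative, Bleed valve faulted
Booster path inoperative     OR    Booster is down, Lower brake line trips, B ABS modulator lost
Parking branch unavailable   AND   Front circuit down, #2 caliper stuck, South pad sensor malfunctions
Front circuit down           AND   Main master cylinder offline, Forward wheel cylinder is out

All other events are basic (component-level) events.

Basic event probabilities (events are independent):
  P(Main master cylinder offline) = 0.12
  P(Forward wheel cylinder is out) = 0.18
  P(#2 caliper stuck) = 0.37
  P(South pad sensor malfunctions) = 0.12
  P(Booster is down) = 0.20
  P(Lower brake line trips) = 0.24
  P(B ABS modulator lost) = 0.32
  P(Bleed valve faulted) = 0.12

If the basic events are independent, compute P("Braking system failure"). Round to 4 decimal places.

0.6365

P(Front circuit down) [AND] = 0.12 × 0.18 = 0.021600
P(Parking branch unavailable) [AND] = 0.021600 × 0.37 × 0.12 = 0.000959
P(Booster path inoperative) [OR] = 1 − (1−0.20) × (1−0.24) × (1−0.32) = 0.586560
P(Rear circuit fails) [OR] = 1 − (1−0.586560) × (1−0.12) = 0.636173
P(Braking system failure) [OR] = 1 − (1−0.000959) × (1−0.636173) = 0.636522
Rounded to 4 decimal places: P(Braking system failure) ≈ 0.6365.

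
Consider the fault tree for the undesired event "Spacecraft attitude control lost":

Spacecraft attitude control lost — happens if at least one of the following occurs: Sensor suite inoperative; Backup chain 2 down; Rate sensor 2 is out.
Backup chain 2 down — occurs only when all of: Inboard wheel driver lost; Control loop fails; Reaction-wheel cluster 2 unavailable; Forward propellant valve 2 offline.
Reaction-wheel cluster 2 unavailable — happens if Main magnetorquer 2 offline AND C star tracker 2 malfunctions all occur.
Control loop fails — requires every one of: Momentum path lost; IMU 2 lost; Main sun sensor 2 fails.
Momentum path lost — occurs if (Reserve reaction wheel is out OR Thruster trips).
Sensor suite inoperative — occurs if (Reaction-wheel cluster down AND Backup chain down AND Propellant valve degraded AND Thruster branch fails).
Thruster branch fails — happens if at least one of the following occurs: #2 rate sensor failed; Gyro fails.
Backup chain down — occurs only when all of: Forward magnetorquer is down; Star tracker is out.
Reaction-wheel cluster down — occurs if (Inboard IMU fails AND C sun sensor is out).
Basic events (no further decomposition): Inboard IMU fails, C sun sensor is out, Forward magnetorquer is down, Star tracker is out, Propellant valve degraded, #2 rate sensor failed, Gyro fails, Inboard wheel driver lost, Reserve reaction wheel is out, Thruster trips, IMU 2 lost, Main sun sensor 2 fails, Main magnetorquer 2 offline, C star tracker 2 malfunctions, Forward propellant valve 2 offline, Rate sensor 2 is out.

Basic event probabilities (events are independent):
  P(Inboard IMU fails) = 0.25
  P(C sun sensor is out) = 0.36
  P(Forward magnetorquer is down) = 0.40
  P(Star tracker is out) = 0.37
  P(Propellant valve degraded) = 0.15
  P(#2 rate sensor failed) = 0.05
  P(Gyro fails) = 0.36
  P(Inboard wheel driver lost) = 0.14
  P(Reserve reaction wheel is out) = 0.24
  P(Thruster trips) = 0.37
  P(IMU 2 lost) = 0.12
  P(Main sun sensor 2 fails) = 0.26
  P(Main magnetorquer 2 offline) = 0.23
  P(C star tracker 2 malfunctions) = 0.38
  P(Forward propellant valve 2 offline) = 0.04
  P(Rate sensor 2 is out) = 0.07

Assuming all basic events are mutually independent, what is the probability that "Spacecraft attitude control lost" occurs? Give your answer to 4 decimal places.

P(Reaction-wheel cluster down) [AND] = 0.25 × 0.36 = 0.090000
P(Backup chain down) [AND] = 0.40 × 0.37 = 0.148000
P(Thruster branch fails) [OR] = 1 − (1−0.05) × (1−0.36) = 0.392000
P(Sensor suite inoperative) [AND] = 0.090000 × 0.148000 × 0.15 × 0.392000 = 0.000783
P(Momentum path lost) [OR] = 1 − (1−0.24) × (1−0.37) = 0.521200
P(Control loop fails) [AND] = 0.521200 × 0.12 × 0.26 = 0.016261
P(Reaction-wheel cluster 2 unavailable) [AND] = 0.23 × 0.38 = 0.087400
P(Backup chain 2 down) [AND] = 0.14 × 0.016261 × 0.087400 × 0.04 = 0.000008
P(Spacecraft attitude control lost) [OR] = 1 − (1−0.000783) × (1−0.000008) × (1−0.07) = 0.070736
Rounded to 4 decimal places: P(Spacecraft attitude control lost) ≈ 0.0707.

0.0707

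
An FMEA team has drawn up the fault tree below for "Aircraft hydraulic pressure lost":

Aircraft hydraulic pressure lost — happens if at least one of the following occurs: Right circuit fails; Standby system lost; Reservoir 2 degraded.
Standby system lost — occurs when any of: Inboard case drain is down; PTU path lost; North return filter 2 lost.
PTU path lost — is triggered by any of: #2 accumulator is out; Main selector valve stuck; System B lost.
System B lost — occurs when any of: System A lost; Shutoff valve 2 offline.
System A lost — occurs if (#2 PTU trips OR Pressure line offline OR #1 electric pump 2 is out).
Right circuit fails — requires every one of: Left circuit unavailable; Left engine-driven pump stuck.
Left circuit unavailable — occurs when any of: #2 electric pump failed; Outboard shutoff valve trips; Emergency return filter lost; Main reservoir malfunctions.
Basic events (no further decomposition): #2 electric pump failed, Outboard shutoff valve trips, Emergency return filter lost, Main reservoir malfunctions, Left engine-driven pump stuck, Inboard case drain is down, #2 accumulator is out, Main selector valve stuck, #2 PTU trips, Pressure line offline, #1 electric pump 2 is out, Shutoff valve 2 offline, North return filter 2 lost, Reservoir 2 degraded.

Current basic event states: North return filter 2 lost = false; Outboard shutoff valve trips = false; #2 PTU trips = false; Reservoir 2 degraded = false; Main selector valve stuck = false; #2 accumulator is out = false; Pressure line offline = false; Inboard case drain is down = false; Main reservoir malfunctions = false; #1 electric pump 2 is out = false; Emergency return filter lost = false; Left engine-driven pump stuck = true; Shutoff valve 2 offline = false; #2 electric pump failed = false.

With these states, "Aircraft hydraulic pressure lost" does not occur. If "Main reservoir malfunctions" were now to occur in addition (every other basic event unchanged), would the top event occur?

Yes

Counterfactual: set "Main reservoir malfunctions" to occurred.
Left circuit unavailable [OR]: #2 electric pump failed=not, Outboard shutoff valve trips=not, Emergency return filter lost=not, Main reservoir malfunctions=occurs → at least one input occurs → occurs.
Right circuit fails [AND]: Left circuit unavailable=occurs, Left engine-driven pump stuck=occurs → all inputs occur → occurs.
System A lost [OR]: #2 PTU trips=not, Pressure line offline=not, #1 electric pump 2 is out=not → no input occurs → does not occur.
System B lost [OR]: System A lost=not, Shutoff valve 2 offline=not → no input occurs → does not occur.
PTU path lost [OR]: #2 accumulator is out=not, Main selector valve stuck=not, System B lost=not → no input occurs → does not occur.
Standby system lost [OR]: Inboard case drain is down=not, PTU path lost=not, North return filter 2 lost=not → no input occurs → does not occur.
Aircraft hydraulic pressure lost [OR]: Right circuit fails=occurs, Standby system lost=not, Reservoir 2 degraded=not → at least one input occurs → occurs.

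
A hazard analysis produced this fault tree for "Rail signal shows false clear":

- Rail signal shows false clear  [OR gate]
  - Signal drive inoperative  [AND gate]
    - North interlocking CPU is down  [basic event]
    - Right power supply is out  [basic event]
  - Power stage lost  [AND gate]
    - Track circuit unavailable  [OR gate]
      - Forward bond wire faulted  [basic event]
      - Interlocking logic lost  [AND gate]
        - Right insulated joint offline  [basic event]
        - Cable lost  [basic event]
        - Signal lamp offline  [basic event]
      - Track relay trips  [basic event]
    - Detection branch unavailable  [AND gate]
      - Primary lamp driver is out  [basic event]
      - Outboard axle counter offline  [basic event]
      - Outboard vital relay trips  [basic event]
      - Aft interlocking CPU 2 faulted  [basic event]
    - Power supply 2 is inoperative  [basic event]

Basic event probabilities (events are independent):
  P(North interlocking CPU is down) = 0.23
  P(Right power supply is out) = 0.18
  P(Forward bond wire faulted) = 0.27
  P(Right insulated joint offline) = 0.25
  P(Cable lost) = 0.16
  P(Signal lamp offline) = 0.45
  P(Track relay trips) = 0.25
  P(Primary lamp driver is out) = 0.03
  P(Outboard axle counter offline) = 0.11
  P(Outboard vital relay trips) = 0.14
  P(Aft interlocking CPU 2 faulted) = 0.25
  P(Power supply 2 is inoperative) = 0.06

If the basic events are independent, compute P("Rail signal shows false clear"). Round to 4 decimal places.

P(Signal drive inoperative) [AND] = 0.23 × 0.18 = 0.041400
P(Interlocking logic lost) [AND] = 0.25 × 0.16 × 0.45 = 0.018000
P(Track circuit unavailable) [OR] = 1 − (1−0.27) × (1−0.018000) × (1−0.25) = 0.462355
P(Detection branch unavailable) [AND] = 0.03 × 0.11 × 0.14 × 0.25 = 0.000116
P(Power stage lost) [AND] = 0.462355 × 0.000116 × 0.06 = 0.000003
P(Rail signal shows false clear) [OR] = 1 − (1−0.041400) × (1−0.000003) = 0.041403
Rounded to 4 decimal places: P(Rail signal shows false clear) ≈ 0.0414.

0.0414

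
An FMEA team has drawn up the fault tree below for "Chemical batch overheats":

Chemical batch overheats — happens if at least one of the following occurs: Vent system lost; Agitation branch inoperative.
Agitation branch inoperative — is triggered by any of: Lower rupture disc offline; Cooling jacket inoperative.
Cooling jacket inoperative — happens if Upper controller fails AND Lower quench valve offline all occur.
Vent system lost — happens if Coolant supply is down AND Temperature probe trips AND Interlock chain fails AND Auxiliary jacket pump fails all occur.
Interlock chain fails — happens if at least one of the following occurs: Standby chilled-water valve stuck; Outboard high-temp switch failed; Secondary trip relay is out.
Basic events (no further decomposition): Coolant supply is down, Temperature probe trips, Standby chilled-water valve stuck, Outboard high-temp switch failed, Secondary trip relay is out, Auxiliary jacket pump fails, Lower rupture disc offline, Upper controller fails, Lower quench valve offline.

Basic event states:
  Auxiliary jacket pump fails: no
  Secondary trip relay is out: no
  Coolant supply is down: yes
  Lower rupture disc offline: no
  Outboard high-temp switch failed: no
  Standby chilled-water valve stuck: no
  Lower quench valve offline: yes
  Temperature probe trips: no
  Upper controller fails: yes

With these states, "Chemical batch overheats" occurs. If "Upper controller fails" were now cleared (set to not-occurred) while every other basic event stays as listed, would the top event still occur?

Counterfactual: set "Upper controller fails" to not occurred.
Interlock chain fails [OR]: Standby chilled-water valve stuck=not, Outboard high-temp switch failed=not, Secondary trip relay is out=not → no input occurs → does not occur.
Vent system lost [AND]: Coolant supply is down=occurs, Temperature probe trips=not, Interlock chain fails=not, Auxiliary jacket pump fails=not → not all inputs occur → does not occur.
Cooling jacket inoperative [AND]: Upper controller fails=not, Lower quench valve offline=occurs → not all inputs occur → does not occur.
Agitation branch inoperative [OR]: Lower rupture disc offline=not, Cooling jacket inoperative=not → no input occurs → does not occur.
Chemical batch overheats [OR]: Vent system lost=not, Agitation branch inoperative=not → no input occurs → does not occur.

No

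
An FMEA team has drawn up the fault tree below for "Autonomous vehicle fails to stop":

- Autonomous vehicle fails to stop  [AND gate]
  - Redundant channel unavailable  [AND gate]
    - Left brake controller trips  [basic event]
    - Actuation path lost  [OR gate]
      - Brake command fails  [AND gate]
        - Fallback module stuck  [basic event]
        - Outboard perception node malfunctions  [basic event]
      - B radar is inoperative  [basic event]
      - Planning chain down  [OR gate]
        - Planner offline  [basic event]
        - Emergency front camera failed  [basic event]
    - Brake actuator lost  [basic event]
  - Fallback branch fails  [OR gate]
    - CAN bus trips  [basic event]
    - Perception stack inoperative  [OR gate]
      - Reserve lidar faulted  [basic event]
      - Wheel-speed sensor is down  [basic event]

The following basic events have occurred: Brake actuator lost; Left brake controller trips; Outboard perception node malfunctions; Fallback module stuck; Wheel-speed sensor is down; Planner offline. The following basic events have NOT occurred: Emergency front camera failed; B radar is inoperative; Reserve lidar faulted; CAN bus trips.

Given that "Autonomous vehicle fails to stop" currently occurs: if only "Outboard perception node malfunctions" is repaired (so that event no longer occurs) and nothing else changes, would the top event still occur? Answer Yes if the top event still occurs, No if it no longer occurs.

Yes

Counterfactual: set "Outboard perception node malfunctions" to not occurred.
Brake command fails [AND]: Fallback module stuck=occurs, Outboard perception node malfunctions=not → not all inputs occur → does not occur.
Planning chain down [OR]: Planner offline=occurs, Emergency front camera failed=not → at least one input occurs → occurs.
Actuation path lost [OR]: Brake command fails=not, B radar is inoperative=not, Planning chain down=occurs → at least one input occurs → occurs.
Redundant channel unavailable [AND]: Left brake controller trips=occurs, Actuation path lost=occurs, Brake actuator lost=occurs → all inputs occur → occurs.
Perception stack inoperative [OR]: Reserve lidar faulted=not, Wheel-speed sensor is down=occurs → at least one input occurs → occurs.
Fallback branch fails [OR]: CAN bus trips=not, Perception stack inoperative=occurs → at least one input occurs → occurs.
Autonomous vehicle fails to stop [AND]: Redundant channel unavailable=occurs, Fallback branch fails=occurs → all inputs occur → occurs.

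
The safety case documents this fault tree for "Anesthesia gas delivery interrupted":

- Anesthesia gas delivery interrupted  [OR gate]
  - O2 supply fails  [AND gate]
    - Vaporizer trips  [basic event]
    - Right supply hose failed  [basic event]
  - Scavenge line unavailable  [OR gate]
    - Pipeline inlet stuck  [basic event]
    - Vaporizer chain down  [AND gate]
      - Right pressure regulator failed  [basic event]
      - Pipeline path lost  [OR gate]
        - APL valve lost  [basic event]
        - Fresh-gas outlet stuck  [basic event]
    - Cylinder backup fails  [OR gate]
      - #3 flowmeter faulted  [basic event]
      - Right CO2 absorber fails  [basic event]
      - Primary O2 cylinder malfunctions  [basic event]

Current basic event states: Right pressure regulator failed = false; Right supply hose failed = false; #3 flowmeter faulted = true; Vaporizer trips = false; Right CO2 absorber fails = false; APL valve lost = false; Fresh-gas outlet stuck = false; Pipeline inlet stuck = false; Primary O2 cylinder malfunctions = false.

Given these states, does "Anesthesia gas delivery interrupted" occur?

O2 supply fails [AND]: Vaporizer trips=not, Right supply hose failed=not → not all inputs occur → does not occur.
Pipeline path lost [OR]: APL valve lost=not, Fresh-gas outlet stuck=not → no input occurs → does not occur.
Vaporizer chain down [AND]: Right pressure regulator failed=not, Pipeline path lost=not → not all inputs occur → does not occur.
Cylinder backup fails [OR]: #3 flowmeter faulted=occurs, Right CO2 absorber fails=not, Primary O2 cylinder malfunctions=not → at least one input occurs → occurs.
Scavenge line unavailable [OR]: Pipeline inlet stuck=not, Vaporizer chain down=not, Cylinder backup fails=occurs → at least one input occurs → occurs.
Anesthesia gas delivery interrupted [OR]: O2 supply fails=not, Scavenge line unavailable=occurs → at least one input occurs → occurs.

Yes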